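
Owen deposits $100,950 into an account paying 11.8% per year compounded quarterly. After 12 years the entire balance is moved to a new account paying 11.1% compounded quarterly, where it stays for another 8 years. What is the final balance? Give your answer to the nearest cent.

Phase 1: 100,950·(1 + 0.0295)^48 ≈ 407,540.8708.
Phase 2: 407,540.8708·(1 + 0.02775)^32 ≈ 978,522.2462.

$978,522.25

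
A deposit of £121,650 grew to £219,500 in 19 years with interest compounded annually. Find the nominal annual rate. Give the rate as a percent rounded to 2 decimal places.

3.16%

(1 + r)^19 = 219,500/121,650 = 1.80436.
1 + r = 1.80436^(1/19) ≈ 1.031551, so r ≈ 0.0315509.
r ≈ 3.15509%.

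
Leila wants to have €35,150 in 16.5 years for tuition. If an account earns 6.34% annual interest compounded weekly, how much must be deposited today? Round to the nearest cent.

€12,356.25

Growth factor = (1 + 0.0634/52)^858 ≈ 2.8447147508.
P = 35,150/2.8447147508 ≈ 12,356.2477.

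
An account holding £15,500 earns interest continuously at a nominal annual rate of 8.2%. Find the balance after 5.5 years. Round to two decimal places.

£24,333.16

A = P·e^(rt) = 15,500·e^(0.082·5.5) = 15,500·e^0.451.
e^0.451 ≈ 1.5698812821, so A ≈ 24,333.1599.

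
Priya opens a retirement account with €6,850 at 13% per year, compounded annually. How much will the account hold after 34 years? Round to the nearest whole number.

Annual rate = 13% = 0.13; years = 34.
A = 6,850·(1 + 0.13)^34 ≈ 6,850·63.7774393509 ≈ 436,875.4596.

€436,875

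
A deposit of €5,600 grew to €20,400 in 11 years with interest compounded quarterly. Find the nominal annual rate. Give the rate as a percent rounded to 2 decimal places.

11.93%

(1 + r/4)^44 = 20,400/5,600 = 3.64286.
1 + r/4 = 3.64286^(1/44) ≈ 1.029817, so r/4 ≈ 0.029817.
r ≈ 4·0.029817 = 11.92679%.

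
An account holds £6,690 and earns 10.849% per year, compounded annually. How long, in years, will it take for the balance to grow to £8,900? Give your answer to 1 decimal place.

We need (1 + 0.10849)^t = 1.3303, so t = ln 1.3303 / ln 1.10849 ≈ 2.7713.

2.8 years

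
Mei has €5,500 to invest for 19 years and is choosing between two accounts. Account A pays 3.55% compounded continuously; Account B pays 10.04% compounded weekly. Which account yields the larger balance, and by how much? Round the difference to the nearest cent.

Account A growth factor: e^(0.0355·19) = e^0.6745 ≈ 1.9630512049; balance ≈ 10,796.7816.
Account B growth factor: (1 + 0.1004/52)^988 ≈ 6.7245216935; balance ≈ 36,984.8693.
Account B is larger by 26,188.0877.

Account B, by €26,188.09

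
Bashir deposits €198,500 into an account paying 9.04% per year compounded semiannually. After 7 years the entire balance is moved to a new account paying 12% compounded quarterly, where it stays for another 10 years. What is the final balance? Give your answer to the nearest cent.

€1,202,378.26

Phase 1: 198,500·(1 + 0.0452)^14 ≈ 368,597.2798.
Phase 2: 368,597.2798·(1 + 0.03)^40 ≈ 1,202,378.2568.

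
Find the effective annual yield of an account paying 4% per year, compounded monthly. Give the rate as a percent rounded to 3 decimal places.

One year is 12 periods at 0.00333333 each: (1 + 0.00333333)^12 ≈ 1.040742.
EAR = 1.040742 − 1 ≈ 4.07415%.

4.074%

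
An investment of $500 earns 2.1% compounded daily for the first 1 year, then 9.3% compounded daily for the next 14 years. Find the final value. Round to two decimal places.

$1,877.02

Phase 1: 500·(1 + 0.021/365)^365 ≈ 510.6107.
Phase 2: 510.6107·(1 + 0.093/365)^5110 ≈ 1,877.0218.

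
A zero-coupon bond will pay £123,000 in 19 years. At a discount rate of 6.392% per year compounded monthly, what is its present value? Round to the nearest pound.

Growth factor = (1 + 0.06392/12)^228 ≈ 3.3577022153.
P = 123,000/3.3577022153 ≈ 36,632.1943.

£36,632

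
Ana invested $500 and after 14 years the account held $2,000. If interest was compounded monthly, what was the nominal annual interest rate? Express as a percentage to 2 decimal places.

The 168-period growth factor is 2,000/500 = 4.
r/12 = 4^(1/168) − 1 ≈ 0.00828589, so r ≈ 12·0.00828589 = 9.94307%.

9.94%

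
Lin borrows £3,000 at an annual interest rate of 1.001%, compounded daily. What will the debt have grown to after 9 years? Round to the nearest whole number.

Growth factor = (1 + 0.01001/365)^3285 ≈ 1.094271412.
A ≈ 3,000 × 1.094271412 ≈ 3,282.8142.

£3,283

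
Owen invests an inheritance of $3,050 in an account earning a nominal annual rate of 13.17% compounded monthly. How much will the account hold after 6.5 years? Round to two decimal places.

Periodic rate = 13.17%/12 = 0.010975; periods = 12·6.5 = 78.
A = 3,050·(1 + 0.010975)^78 ≈ 3,050·2.342893059 ≈ 7,145.8238.

$7,145.82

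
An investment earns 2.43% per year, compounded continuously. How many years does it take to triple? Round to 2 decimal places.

e^(0.0243t) = 3, so 0.0243t = ln 3 ≈ 1.0986.
t ≈ 1.0986/0.0243 ≈ 45.2104.

45.21 years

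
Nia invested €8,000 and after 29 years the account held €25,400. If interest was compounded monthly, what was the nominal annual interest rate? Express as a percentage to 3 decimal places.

3.990%

(1 + r/12)^348 = 25,400/8,000 = 3.175.
1 + r/12 = 3.175^(1/348) ≈ 1.003325, so r/12 ≈ 0.00332537.
r ≈ 12·0.00332537 = 3.99044%.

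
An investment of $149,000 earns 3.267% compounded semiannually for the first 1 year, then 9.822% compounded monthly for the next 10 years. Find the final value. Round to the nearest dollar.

$409,343

After 1 years at 3.267%: 149,000 × 1.03293683222 ≈ 153,907.5880.
Then 10 years at 9.822%: 153,907.5880 × 2.65967024387 ≈ 409,343.4321.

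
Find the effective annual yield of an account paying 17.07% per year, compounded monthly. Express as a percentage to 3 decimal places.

One year is 12 periods at 0.014225 each: (1 + 0.014225)^12 ≈ 1.184709.
EAR = 1.184709 − 1 ≈ 18.47091%.

18.471%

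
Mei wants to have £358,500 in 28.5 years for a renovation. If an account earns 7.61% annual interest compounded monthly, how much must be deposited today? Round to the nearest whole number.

£41,261

Periodic rate = 7.61%/12 = 0.00634167; 342 periods.
P = 358,500/(1 + 0.0761/12)^342 ≈ 358,500/8.68851358053 ≈ 41,261.3730.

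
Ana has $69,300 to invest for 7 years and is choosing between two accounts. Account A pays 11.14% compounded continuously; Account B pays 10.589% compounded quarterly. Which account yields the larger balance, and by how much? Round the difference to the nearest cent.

A: e^(0.1114·7) = e^0.7798 ≈ 2.18103601467, so 69,300 × 2.18103601467 ≈ 151,145.7958.
B: (1 + 0.0264725)^28 ≈ 2.07837986164, so 69,300 × 2.07837986164 ≈ 144,031.7244.
Difference ≈ 7,114.0714 in favor of A.

Account A, by $7,114.07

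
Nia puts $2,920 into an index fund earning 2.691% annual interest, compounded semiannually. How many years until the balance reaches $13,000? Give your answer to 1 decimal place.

55.9 years

We need (1 + 0.013455)^(2t) = 4.4521, so 2t = ln 4.4521 / ln 1.013455 ≈ 111.7347.
t ≈ 111.7347/2 = 55.8673 years.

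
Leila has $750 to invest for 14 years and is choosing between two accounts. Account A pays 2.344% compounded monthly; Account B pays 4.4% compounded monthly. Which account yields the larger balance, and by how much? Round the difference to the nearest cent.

A: (1 + 0.02344/12)^168 ≈ 1.38796676, so 750 × 1.38796676 ≈ 1,040.9751.
B: (1 + 0.044/12)^168 ≈ 1.849422484, so 750 × 1.849422484 ≈ 1,387.0669.
Difference ≈ 346.0918 in favor of B.

Account B, by $346.09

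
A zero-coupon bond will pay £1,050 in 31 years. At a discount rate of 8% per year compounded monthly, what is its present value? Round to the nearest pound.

£89

Growth factor = (1 + 0.08/12)^372 ≈ 11.84338983.
P = 1,050/11.84338983 ≈ 88.6570.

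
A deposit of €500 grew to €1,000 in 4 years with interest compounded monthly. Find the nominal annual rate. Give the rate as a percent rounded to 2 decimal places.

The 48-period growth factor is 1,000/500 = 2.
r/12 = 2^(1/48) − 1 ≈ 0.0145453, so r ≈ 12·0.0145453 = 17.45440%.

17.45%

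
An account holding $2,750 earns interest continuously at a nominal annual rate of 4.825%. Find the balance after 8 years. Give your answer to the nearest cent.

A = P·e^(rt) = 2,750·e^(0.04825·8) = 2,750·e^0.386.
e^0.386 ≈ 1.471084671, so A ≈ 4,045.4828.

$4,045.48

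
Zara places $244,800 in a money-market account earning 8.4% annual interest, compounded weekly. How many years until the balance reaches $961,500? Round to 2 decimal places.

We need (1 + 0.00161538)^(52t) = 3.9277, so 52t = ln 3.9277 / ln 1.001615 ≈ 847.5738.
t ≈ 847.5738/52 = 16.2995 years.

16.30 years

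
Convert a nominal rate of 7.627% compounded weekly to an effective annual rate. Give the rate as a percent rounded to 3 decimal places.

7.919%

One year is 52 periods at 0.00146673 each: (1 + 0.00146673)^52 ≈ 1.079194.
EAR = 1.079194 − 1 ≈ 7.91936%.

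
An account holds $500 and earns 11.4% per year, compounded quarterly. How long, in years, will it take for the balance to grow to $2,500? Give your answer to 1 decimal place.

(1 + 0.0285)^(4t) = 2,500/500 = 5.
4t·ln(1 + 0.0285) = ln(5); 4t = 1.6094/0.0281014 ≈ 57.2725.
t ≈ 14.3181 years.

14.3 years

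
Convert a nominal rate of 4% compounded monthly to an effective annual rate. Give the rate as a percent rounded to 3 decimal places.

4.074%

One year is 12 periods at 0.00333333 each: (1 + 0.00333333)^12 ≈ 1.040742.
EAR = 1.040742 − 1 ≈ 4.07415%.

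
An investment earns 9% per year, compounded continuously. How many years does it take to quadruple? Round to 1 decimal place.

e^(0.09t) = 4, so 0.09t = ln 4 ≈ 1.3863.
t ≈ 1.3863/0.09 ≈ 15.4033.

15.4 years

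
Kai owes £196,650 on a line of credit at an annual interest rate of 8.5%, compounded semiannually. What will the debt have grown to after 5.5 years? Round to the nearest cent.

Growth factor = (1 + 0.0425)^11 ≈ 1.58065358295.
A ≈ 196,650 × 1.58065358295 ≈ 310,835.5271.

£310,835.53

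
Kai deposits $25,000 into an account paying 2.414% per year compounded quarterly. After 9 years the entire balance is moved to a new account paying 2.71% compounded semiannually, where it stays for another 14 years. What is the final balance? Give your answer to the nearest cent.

$45,256.01

Phase 1: 25,000·(1 + 0.006035)^36 ≈ 31,046.4003.
Phase 2: 31,046.4003·(1 + 0.01355)^28 ≈ 45,256.0073.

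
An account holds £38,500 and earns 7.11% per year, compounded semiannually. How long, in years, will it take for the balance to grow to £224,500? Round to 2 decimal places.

(1 + 0.03555)^(2t) = 224,500/38,500 = 5.8312.
2t·ln(1 + 0.03555) = ln(5.8312); 2t = 1.7632/0.0349327 ≈ 50.4747.
t ≈ 25.2374 years.

25.24 years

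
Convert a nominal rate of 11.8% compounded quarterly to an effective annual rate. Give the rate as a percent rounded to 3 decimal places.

One year is 4 periods at 0.0295 each: (1 + 0.0295)^4 ≈ 1.123325.
EAR = 1.123325 − 1 ≈ 12.33249%.

12.332%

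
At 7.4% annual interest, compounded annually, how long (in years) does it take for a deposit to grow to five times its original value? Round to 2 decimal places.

(1 + 0.074)^t = 5.
t = ln 5 / ln(1 + 0.074) ≈ 1.6094/0.07139 ≈ 22.5443.

22.54 years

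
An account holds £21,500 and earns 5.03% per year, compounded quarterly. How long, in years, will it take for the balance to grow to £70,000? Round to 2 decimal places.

23.62 years

We need (1 + 0.012575)^(4t) = 3.2558, so 4t = ln 3.2558 / ln 1.012575 ≈ 94.4611.
t ≈ 94.4611/4 = 23.6153 years.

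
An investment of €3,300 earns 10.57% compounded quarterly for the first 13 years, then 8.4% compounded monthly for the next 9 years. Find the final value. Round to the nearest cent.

€27,208.98

Phase 1: 3,300·(1 + 0.026425)^52 ≈ 12,809.4195.
Phase 2: 12,809.4195·(1 + 0.007)^108 ≈ 27,208.9805.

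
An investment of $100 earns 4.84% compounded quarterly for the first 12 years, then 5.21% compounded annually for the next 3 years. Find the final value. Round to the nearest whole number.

After 12 years at 4.84%: 100 × 1.78124801 ≈ 178.1248.
Then 3 years at 5.21%: 178.1248 × 1.16458465 ≈ 207.4414.

$207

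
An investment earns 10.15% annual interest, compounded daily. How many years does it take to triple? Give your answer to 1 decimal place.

(1 + 0.000278082)^(365t) = 3.
365t = ln 3 / ln(1 + 0.000278082) ≈ 1.0986/0.000278044 ≈ 3951.2240.
t ≈ 10.8253.

10.8 years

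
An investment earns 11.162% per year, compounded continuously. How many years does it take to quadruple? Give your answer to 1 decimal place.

12.4 years

e^(0.11162t) = 4, so 0.11162t = ln 4 ≈ 1.3863.
t ≈ 1.3863/0.11162 ≈ 12.4198.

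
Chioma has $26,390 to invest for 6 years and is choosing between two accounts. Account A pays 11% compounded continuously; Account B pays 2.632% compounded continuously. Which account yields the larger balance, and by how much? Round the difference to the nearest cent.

Account A, by $20,154.57

A: e^(0.11·6) = e^0.66 ≈ 1.9347923344, so 26,390 × 1.9347923344 ≈ 51,059.1697.
B: e^(0.02632·6) = e^0.15792 ≈ 1.1710725052, so 26,390 × 1.1710725052 ≈ 30,904.6034.
Difference ≈ 20,154.5663 in favor of A.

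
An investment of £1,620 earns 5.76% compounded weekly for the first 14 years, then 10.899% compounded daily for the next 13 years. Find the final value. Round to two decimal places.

After 14 years at 5.76%: 1,620 × 2.2388306717 ≈ 3,626.9057.
Then 13 years at 10.899%: 3,626.9057 × 4.1233193294 ≈ 14,954.8903.

£14,954.89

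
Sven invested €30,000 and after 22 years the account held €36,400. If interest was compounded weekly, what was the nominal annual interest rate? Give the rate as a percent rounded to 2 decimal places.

0.88%

(1 + r/52)^1144 = 36,400/30,000 = 1.21333.
1 + r/52 = 1.21333^(1/1144) ≈ 1.000169, so r/52 ≈ 0.000169045.
r ≈ 52·0.000169045 = 0.87904%.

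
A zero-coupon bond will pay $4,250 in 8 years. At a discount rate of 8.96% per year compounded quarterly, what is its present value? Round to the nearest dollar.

Periodic rate = 8.96%/4 = 0.0224; 32 periods.
P = 4,250/(1 + 0.0224)^32 ≈ 4,250/2.03173427 ≈ 2,091.8090.

$2,092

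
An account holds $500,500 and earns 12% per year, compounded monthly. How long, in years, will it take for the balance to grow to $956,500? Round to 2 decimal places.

5.42 years

We need (1 + 0.01)^(12t) = 1.9111, so 12t = ln 1.9111 / ln 1.01 ≈ 65.0906.
t ≈ 65.0906/12 = 5.4242 years.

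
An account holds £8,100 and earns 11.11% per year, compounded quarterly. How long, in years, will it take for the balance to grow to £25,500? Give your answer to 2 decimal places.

(1 + 0.027775)^(4t) = 25,500/8,100 = 3.1481.
4t·ln(1 + 0.027775) = ln(3.1481); 4t = 1.1468/0.0273963 ≈ 41.8602.
t ≈ 10.4651 years.

10.47 years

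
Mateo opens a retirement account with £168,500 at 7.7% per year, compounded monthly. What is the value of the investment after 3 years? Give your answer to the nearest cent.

£212,129.68

Growth factor = (1 + 0.077/12)^36 ≈ 1.25892984434.
A ≈ 168,500 × 1.25892984434 ≈ 212,129.6788.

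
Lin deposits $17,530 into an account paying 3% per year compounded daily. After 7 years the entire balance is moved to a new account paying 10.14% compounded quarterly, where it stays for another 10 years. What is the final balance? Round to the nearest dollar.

Phase 1: 17,530·(1 + 0.03/365)^2555 ≈ 21,626.1898.
Phase 2: 21,626.1898·(1 + 0.02535)^40 ≈ 58,866.1238.

$58,866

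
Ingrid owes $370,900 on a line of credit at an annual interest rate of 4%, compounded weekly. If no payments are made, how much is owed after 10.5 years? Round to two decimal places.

$564,404.41

Growth factor = (1 + 0.04/52)^546 ≈ 1.52171584613.
A ≈ 370,900 × 1.52171584613 ≈ 564,404.4073.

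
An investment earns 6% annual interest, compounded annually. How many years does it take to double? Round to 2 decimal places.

(1 + 0.06)^t = 2.
t = ln 2 / ln(1 + 0.06) ≈ 0.69315/0.0582689 ≈ 11.8957.

11.90 years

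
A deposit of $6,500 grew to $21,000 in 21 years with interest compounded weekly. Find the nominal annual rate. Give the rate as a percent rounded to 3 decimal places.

The 1092-period growth factor is 21,000/6,500 = 3.23077.
r/52 = 3.23077^(1/1092) − 1 ≈ 0.0010745, so r ≈ 52·0.0010745 = 5.58738%.

5.587%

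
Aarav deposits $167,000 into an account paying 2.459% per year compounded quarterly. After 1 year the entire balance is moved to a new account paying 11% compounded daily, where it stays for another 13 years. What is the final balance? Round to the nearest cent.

$715,007.55

After 1 years at 2.459%: 167,000 × 1.02481768127 ≈ 171,144.5528.
Then 13 years at 11%: 171,144.5528 × 4.17779904594 ≈ 715,007.5493.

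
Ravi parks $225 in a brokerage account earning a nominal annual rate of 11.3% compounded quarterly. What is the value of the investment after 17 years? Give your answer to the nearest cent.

Periodic rate = 11.3%/4 = 0.02825; periods = 4·17 = 68.
A = 225·(1 + 0.02825)^68 ≈ 225·6.648334105 ≈ 1,495.8752.

$1,495.88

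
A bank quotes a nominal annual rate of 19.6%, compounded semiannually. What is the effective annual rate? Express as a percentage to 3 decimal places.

20.560%

EAR = (1 + 19.6%/2)^2 − 1 = (1 + 0.098)^2 − 1.
(1 + 0.098)^2 ≈ 1.205604, so EAR ≈ 20.56040%.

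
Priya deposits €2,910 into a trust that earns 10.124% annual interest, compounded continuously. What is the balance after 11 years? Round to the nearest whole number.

A = P·e^(rt) = 2,910·e^(0.10124·11) = 2,910·e^1.11364.
e^1.11364 ≈ 3.045423585, so A ≈ 8,862.1826.

€8,862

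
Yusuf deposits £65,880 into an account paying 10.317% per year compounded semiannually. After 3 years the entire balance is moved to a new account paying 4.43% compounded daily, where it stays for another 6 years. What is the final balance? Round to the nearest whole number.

£116,211

After 3 years at 10.317%: 65,880 × 1.35227897496 ≈ 89,088.1389.
Then 6 years at 4.43%: 89,088.1389 × 1.3044530984 ≈ 116,211.2988.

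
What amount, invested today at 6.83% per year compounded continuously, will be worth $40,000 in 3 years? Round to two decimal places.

P = A·e^(−rt) = 40,000·e^(−0.2049).
e^(−0.2049) ≈ 0.81472878522, so P ≈ 32,589.1514.

$32,589.15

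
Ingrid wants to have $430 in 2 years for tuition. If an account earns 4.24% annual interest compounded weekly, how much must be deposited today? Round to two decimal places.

$395.05

Periodic rate = 4.24%/52 = 0.000815385; 104 periods.
P = 430/(1 + 0.0424/52)^104 ≈ 430/1.08846173 ≈ 395.0529.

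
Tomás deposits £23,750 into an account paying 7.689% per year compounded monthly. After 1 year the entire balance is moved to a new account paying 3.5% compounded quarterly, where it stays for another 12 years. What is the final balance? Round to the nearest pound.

Phase 1: 23,750·(1 + 0.0064075)^12 ≈ 25,641.8874.
Phase 2: 25,641.8874·(1 + 0.00875)^48 ≈ 38,954.7373.

£38,955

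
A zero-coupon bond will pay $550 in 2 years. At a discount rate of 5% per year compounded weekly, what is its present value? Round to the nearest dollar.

$498

Growth factor = (1 + 0.05/52)^104 ≈ 1.10511782.
P = 550/1.10511782 ≈ 497.6845.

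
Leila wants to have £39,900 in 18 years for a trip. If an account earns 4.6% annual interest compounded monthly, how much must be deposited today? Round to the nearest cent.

Growth factor = (1 + 0.046/12)^216 ≈ 2.285116583.
P = 39,900/2.285116583 ≈ 17,460.8159.

£17,460.82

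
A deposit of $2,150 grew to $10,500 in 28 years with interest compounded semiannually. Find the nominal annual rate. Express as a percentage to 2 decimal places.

(1 + r/2)^56 = 10,500/2,150 = 4.88372.
1 + r/2 = 4.88372^(1/56) ≈ 1.028725, so r/2 ≈ 0.0287246.
r ≈ 2·0.0287246 = 5.74492%.

5.74%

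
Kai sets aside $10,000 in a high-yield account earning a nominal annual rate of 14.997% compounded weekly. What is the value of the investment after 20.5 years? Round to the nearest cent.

Growth factor = (1 + 0.14997/52)^1066 ≈ 21.541044963.
A ≈ 10,000 × 21.541044963 ≈ 215,410.4496.

$215,410.45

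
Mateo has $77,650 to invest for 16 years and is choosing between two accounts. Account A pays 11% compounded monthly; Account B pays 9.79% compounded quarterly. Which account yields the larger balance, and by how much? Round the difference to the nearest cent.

A: (1 + 0.11/12)^192 ≈ 5.76602129946, so 77,650 × 5.76602129946 ≈ 447,731.5539.
B: (1 + 0.024475)^64 ≈ 4.69988631492, so 77,650 × 4.69988631492 ≈ 364,946.1724.
Difference ≈ 82,785.3815 in favor of A.

Account A, by $82,785.38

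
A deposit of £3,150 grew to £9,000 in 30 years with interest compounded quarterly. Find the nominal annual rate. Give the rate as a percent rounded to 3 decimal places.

(1 + r/4)^120 = 9,000/3,150 = 2.85714.
1 + r/4 = 2.85714^(1/120) ≈ 1.008787, so r/4 ≈ 0.0087869.
r ≈ 4·0.0087869 = 3.51476%.

3.515%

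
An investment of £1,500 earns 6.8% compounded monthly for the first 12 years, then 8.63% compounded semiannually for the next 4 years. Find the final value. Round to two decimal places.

£4,745.14

After 12 years at 6.8%: 1,500 × 2.2562332 ≈ 3,384.3498.
Then 4 years at 8.63%: 3,384.3498 × 1.402084212 ≈ 4,745.1434.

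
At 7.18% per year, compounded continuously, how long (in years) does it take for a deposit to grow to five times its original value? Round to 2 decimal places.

e^(0.0718t) = 5, so 0.0718t = ln 5 ≈ 1.6094.
t ≈ 1.6094/0.0718 ≈ 22.4156.

22.42 years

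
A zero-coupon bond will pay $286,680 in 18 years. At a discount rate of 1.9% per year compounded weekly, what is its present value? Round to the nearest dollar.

$203,655

Periodic rate = 1.9%/52 = 0.000365385; 936 periods.
P = 286,680/(1 + 0.019/52)^936 ≈ 286,680/1.40767236373 ≈ 203,655.3444.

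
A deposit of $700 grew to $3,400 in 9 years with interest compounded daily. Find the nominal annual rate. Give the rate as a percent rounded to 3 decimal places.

The 3285-period growth factor is 3,400/700 = 4.85714.
r/365 = 4.85714^(1/3285) − 1 ≈ 0.000481227, so r ≈ 365·0.000481227 = 17.56478%.

17.565%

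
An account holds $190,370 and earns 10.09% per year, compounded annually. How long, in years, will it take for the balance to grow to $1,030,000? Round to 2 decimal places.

17.56 years

We need (1 + 0.1009)^t = 5.4105, so t = ln 5.4105 / ln 1.1009 ≈ 17.5635.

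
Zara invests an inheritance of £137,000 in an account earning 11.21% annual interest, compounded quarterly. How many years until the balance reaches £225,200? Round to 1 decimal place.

4.5 years

We need (1 + 0.028025)^(4t) = 1.6438, so 4t = ln 1.6438 / ln 1.028025 ≈ 17.9818.
t ≈ 17.9818/4 = 4.4955 years.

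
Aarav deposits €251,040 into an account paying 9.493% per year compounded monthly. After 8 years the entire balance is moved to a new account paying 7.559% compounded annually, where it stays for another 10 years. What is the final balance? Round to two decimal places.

€1,108,494.00

After 8 years at 9.493%: 251,040 × 2.130702733643 ≈ 534,891.6143.
Then 10 years at 7.559%: 534,891.6143 × 2.072371248489 ≈ 1,108,494.0024.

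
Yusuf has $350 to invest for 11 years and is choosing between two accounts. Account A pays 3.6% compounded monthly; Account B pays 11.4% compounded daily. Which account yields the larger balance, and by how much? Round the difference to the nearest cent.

A: (1 + 0.003)^132 ≈ 1.48498873, so 350 × 1.48498873 ≈ 519.7461.
B: (1 + 0.114/365)^4015 ≈ 3.503646245, so 350 × 3.503646245 ≈ 1,226.2762.
Difference ≈ 706.5301 in favor of B.

Account B, by $706.53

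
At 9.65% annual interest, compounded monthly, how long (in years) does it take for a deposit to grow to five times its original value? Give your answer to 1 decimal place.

(1 + 0.00804167)^(12t) = 5.
12t = ln 5 / ln(1 + 0.00804167) ≈ 1.6094/0.0080095 ≈ 200.9410.
t ≈ 16.7451.

16.7 years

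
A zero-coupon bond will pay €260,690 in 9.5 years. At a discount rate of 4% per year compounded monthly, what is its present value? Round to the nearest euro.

€178,389

Periodic rate = 4%/12 = 0.00333333; 114 periods.
P = 260,690/(1 + 0.04/12)^114 ≈ 260,690/1.46136082067 ≈ 178,388.5241.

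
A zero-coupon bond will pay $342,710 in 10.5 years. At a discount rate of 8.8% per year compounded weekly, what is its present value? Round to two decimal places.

$136,137.52

Growth factor = (1 + 0.088/52)^546 ≈ 2.51738089788.
P = 342,710/2.51738089788 ≈ 136,137.5230.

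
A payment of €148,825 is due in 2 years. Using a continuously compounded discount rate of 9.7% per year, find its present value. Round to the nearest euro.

€122,581

P = A·e^(−rt) = 148,825·e^(−0.194).
e^(−0.194) ≈ 0.823657904269, so P ≈ 122,580.8876.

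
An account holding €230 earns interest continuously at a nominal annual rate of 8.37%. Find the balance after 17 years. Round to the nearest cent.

A = P·e^(rt) = 230·e^(0.0837·17) = 230·e^1.4229.
e^1.4229 ≈ 4.1491355, so A ≈ 954.3012.

€954.30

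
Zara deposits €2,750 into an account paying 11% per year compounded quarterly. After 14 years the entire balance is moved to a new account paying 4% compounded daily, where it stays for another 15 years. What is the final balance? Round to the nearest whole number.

€22,892

Phase 1: 2,750·(1 + 0.0275)^56 ≈ 12,563.6319.
Phase 2: 12,563.6319·(1 + 0.04/365)^5475 ≈ 22,891.6774.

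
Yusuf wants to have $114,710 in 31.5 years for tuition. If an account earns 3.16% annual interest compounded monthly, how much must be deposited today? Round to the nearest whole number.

Periodic rate = 3.16%/12 = 0.00263333; 378 periods.
P = 114,710/(1 + 0.0316/12)^378 ≈ 114,710/2.70226871855 ≈ 42,449.5163.

$42,450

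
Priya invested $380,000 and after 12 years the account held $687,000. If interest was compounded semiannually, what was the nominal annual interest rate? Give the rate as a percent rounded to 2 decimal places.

The 24-period growth factor is 687,000/380,000 = 1.80789.
r/2 = 1.80789^(1/24) − 1 ≈ 0.0249804, so r ≈ 2·0.0249804 = 4.99607%.

5.00%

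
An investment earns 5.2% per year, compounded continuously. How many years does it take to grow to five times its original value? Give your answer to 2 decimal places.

30.95 years

e^(0.052t) = 5, so 0.052t = ln 5 ≈ 1.6094.
t ≈ 1.6094/0.052 ≈ 30.9507.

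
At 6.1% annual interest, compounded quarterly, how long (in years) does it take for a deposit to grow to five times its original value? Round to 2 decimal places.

(1 + 0.01525)^(4t) = 5.
4t = ln 5 / ln(1 + 0.01525) ≈ 1.6094/0.0151349 ≈ 106.3396.
t ≈ 26.5849.

26.58 years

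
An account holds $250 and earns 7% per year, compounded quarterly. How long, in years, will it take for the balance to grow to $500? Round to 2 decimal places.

9.99 years

We need (1 + 0.0175)^(4t) = 2, so 4t = ln 2 / ln 1.0175 ≈ 39.9540.
t ≈ 39.9540/4 = 9.9885 years.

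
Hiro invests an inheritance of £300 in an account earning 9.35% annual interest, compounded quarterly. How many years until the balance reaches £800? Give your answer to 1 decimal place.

10.6 years

We need (1 + 0.023375)^(4t) = 2.6667, so 4t = ln 2.6667 / ln 1.023375 ≈ 42.4491.
t ≈ 42.4491/4 = 10.6123 years.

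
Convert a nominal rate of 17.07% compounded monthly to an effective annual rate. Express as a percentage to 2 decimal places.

18.47%

One year is 12 periods at 0.014225 each: (1 + 0.014225)^12 ≈ 1.184709.
EAR = 1.184709 − 1 ≈ 18.47091%.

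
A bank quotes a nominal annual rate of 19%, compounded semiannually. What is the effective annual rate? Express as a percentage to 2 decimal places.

19.90%

EAR = (1 + 19%/2)^2 − 1 = (1 + 0.095)^2 − 1.
(1 + 0.095)^2 ≈ 1.199025, so EAR ≈ 19.90250%.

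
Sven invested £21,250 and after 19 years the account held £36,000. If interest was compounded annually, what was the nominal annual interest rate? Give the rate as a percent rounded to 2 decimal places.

2.81%

The 19-period growth factor is 36,000/21,250 = 1.69412.
r = 1.69412^(1/19) − 1 ≈ 0.0281339, i.e. 2.81339%.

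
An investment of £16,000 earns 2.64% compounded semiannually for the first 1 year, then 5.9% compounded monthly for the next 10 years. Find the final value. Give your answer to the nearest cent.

£29,588.04

Phase 1: 16,000·(1 + 0.0132)^2 ≈ 16,425.1878.
Phase 2: 16,425.1878·(1 + 0.059/12)^120 ≈ 29,588.0428.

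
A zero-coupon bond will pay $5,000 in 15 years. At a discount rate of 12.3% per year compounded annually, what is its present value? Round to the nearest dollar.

$878

Growth factor = (1 + 0.123)^15 ≈ 5.697657562.
P = 5,000/5.697657562 ≈ 877.5536.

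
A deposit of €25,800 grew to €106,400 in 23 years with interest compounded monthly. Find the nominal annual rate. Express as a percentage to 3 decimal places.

The 276-period growth factor is 106,400/25,800 = 4.12403.
r/12 = 4.12403^(1/276) − 1 ≈ 0.00514664, so r ≈ 12·0.00514664 = 6.17597%.

6.176%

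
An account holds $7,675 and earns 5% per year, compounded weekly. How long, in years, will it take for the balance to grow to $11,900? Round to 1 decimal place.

(1 + 0.000961538)^(52t) = 11,900/7,675 = 1.5505.
52t·ln(1 + 0.000961538) = ln(1.5505); 52t = 0.43857/0.000961076 ≈ 456.3322.
t ≈ 8.7756 years.

8.8 years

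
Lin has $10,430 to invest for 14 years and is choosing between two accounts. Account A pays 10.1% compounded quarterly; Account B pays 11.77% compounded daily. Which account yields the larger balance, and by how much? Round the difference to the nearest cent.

Account B, by $12,029.50

Account A growth factor: (1 + 0.02525)^56 ≈ 4.040801956; balance ≈ 42,145.5644.
Account B growth factor: (1 + 0.1177/365)^5110 ≈ 5.1941571953; balance ≈ 54,175.0595.
Account B is larger by 12,029.4951.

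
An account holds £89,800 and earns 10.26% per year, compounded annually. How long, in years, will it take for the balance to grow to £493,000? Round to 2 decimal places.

17.44 years

(1 + 0.1026)^t = 493,000/89,800 = 5.49.
t·ln(1 + 0.1026) = ln(5.49); t = 1.7029/0.097671 ≈ 17.4353.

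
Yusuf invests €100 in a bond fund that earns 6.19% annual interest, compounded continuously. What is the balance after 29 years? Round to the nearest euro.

€602

A = P·e^(rt) = 100·e^(0.0619·29) = 100·e^1.7951.
e^1.7951 ≈ 6.0200767, so A ≈ 602.0077.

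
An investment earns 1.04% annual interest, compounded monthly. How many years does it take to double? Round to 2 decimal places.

(1 + 0.000866667)^(12t) = 2.
12t = ln 2 / ln(1 + 0.000866667) ≈ 0.69315/0.000866291 ≈ 800.1317.
t ≈ 66.6776.

66.68 years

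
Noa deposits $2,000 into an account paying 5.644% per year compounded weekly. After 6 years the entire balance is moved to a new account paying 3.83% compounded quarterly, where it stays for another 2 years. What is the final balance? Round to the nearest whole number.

After 6 years at 5.644%: 2,000 × 1.402780524 ≈ 2,805.5610.
Then 2 years at 3.83%: 2,805.5610 × 1.07921681 ≈ 3,027.8086.

$3,028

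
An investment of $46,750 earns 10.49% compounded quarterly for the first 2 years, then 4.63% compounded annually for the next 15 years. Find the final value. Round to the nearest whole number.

$113,388

Phase 1: 46,750·(1 + 0.026225)^8 ≈ 57,507.2153.
Phase 2: 57,507.2153·(1 + 0.0463)^15 ≈ 113,387.6404.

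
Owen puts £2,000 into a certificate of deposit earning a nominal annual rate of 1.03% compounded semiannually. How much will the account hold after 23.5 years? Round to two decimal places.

£2,546.13

Periodic rate = 1.03%/2 = 0.00515; periods = 2·23.5 = 47.
A = 2,000·(1 + 0.00515)^47 ≈ 2,000·1.273066877 ≈ 2,546.1338.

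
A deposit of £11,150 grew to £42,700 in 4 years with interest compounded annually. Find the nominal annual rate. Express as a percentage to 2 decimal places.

39.89%

(1 + r)^4 = 42,700/11,150 = 3.8296.
1 + r = 3.8296^(1/4) ≈ 1.398905, so r ≈ 0.398905.
r ≈ 39.89051%.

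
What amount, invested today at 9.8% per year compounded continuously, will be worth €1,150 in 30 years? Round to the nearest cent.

€60.80

P = A·e^(−rt) = 1,150·e^(−2.94).
e^(−2.94) ≈ 0.05286572874, so P ≈ 60.7956.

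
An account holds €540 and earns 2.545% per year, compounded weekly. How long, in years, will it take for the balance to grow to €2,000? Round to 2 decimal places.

We need (1 + 0.000489423)^(52t) = 3.7037, so 52t = ln 3.7037 / ln 1.000489 ≈ 2675.9133.
t ≈ 2675.9133/52 = 51.4599 years.

51.46 years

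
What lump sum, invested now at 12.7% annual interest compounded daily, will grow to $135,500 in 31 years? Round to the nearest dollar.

Periodic rate = 12.7%/365 = 0.000347945; 11315 periods.
P = 135,500/(1 + 0.127/365)^11315 ≈ 135,500/51.2294841549 ≈ 2,644.9612.

$2,645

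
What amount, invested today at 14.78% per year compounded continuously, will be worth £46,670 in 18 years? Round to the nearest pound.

P = A·e^(−rt) = 46,670·e^(−2.6604).
e^(−2.6604) ≈ 0.069920248051, so P ≈ 3,263.1780.

£3,263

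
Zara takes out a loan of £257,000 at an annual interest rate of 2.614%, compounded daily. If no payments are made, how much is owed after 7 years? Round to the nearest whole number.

Periodic rate = 2.614%/365 = 0.0000716164; periods = 365·7 = 2555.
A = 257,000·(1 + 0.02614/365)^2555 ≈ 257,000·1.20078252463 ≈ 308,601.1088.

£308,601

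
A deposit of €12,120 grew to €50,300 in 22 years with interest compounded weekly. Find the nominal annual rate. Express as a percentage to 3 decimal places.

6.473%

(1 + r/52)^1144 = 50,300/12,120 = 4.15017.
1 + r/52 = 4.15017^(1/1144) ≈ 1.001245, so r/52 ≈ 0.00124478.
r ≈ 52·0.00124478 = 6.47288%.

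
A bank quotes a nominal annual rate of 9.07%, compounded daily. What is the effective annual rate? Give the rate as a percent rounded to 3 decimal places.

9.493%

EAR = (1 + 9.07%/365)^365 − 1 = (1 + 0.000248493)^365 − 1.
(1 + 0.000248493)^365 ≈ 1.094928, so EAR ≈ 9.49281%.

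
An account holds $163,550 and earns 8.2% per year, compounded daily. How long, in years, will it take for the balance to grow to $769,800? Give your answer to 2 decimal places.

18.89 years

(1 + 0.000224658)^(365t) = 769,800/163,550 = 4.7068.
365t·ln(1 + 0.000224658) = ln(4.7068); 365t = 1.549/0.000224632 ≈ 6895.7669.
t ≈ 18.8925 years.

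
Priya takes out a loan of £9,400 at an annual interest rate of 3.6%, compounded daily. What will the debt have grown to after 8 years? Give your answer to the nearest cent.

£12,537.14

Growth factor = (1 + 0.036/365)^2920 ≈ 1.3337383625.
A ≈ 9,400 × 1.3337383625 ≈ 12,537.1406.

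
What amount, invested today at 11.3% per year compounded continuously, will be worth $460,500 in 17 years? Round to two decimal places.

P = A·e^(−rt) = 460,500·e^(−1.921).
e^(−1.921) ≈ 0.146460428447, so P ≈ 67,445.0273.

$67,445.03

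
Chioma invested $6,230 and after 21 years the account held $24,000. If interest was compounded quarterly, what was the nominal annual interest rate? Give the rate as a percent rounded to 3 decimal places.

(1 + r/4)^84 = 24,000/6,230 = 3.85233.
1 + r/4 = 3.85233^(1/84) ≈ 1.016185, so r/4 ≈ 0.0161853.
r ≈ 4·0.0161853 = 6.47411%.

6.474%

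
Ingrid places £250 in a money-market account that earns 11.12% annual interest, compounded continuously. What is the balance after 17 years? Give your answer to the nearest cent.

A = P·e^(rt) = 250·e^(0.1112·17) = 250·e^1.8904.
e^1.8904 ≈ 6.622016958, so A ≈ 1,655.5042.

£1,655.50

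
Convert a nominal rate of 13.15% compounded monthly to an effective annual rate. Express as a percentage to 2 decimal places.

EAR = (1 + 13.15%/12)^12 − 1 = (1 + 0.0109583)^12 − 1.
(1 + 0.0109583)^12 ≈ 1.139722, so EAR ≈ 13.97224%.

13.97%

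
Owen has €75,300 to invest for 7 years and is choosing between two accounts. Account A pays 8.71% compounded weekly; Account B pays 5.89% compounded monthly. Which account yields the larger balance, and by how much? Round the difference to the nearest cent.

Account A, by €24,862.26

A: (1 + 0.001675)^364 ≈ 1.83894115314, so 75,300 × 1.83894115314 ≈ 138,472.2688.
B: (1 + 0.0589/12)^84 ≈ 1.50876501594, so 75,300 × 1.50876501594 ≈ 113,610.0057.
Difference ≈ 24,862.2631 in favor of A.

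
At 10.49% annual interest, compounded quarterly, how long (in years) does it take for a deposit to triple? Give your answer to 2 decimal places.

10.61 years

(1 + 0.026225)^(4t) = 3.
4t = ln 3 / ln(1 + 0.026225) ≈ 1.0986/0.025887 ≈ 42.4387.
t ≈ 10.6097.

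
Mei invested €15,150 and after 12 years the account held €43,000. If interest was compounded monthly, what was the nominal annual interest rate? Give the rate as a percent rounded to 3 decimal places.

8.725%

The 144-period growth factor is 43,000/15,150 = 2.83828.
r/12 = 2.83828^(1/144) − 1 ≈ 0.00727075, so r ≈ 12·0.00727075 = 8.72490%.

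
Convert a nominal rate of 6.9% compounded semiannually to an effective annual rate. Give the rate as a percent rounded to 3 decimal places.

One year is 2 periods at 0.0345 each: (1 + 0.0345)^2 ≈ 1.07019.
EAR = 1.07019 − 1 ≈ 7.01903%.

7.019%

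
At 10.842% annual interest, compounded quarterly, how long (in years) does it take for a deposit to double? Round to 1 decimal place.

(1 + 0.027105)^(4t) = 2.
4t = ln 2 / ln(1 + 0.027105) ≈ 0.69315/0.0267442 ≈ 25.9177.
t ≈ 6.4794.

6.5 years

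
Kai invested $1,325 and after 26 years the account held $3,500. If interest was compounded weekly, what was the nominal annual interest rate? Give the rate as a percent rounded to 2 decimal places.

3.74%

The 1352-period growth factor is 3,500/1,325 = 2.64151.
r/52 = 2.64151^(1/1352) − 1 ≈ 0.000718713, so r ≈ 52·0.000718713 = 3.73731%.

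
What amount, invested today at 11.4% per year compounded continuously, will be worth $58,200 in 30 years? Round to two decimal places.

P = A·e^(−rt) = 58,200·e^(−3.42).
e^(−3.42) ≈ 0.032712434939, so P ≈ 1,903.8637.

$1,903.86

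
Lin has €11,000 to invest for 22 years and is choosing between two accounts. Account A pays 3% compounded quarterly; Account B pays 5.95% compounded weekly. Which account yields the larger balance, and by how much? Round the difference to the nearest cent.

A: (1 + 0.0075)^88 ≈ 1.9300333949, so 11,000 × 1.9300333949 ≈ 21,230.3673.
B: (1 + 0.0595/52)^1144 ≈ 3.6996997649, so 11,000 × 3.6996997649 ≈ 40,696.6974.
Difference ≈ 19,466.3301 in favor of B.

Account B, by €19,466.33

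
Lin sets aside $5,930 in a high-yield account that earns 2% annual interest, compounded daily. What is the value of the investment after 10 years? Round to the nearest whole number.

Growth factor = (1 + 0.02/365)^3650 ≈ 1.221396066.
A ≈ 5,930 × 1.221396066 ≈ 7,242.8787.

$7,243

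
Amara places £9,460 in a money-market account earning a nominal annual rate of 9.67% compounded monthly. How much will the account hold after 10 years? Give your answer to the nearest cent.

Periodic rate = 9.67%/12 = 0.00805833; periods = 12·10 = 120.
A = 9,460·(1 + 0.0967/12)^120 ≈ 9,460·2.6198697464 ≈ 24,783.9678.

£24,783.97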